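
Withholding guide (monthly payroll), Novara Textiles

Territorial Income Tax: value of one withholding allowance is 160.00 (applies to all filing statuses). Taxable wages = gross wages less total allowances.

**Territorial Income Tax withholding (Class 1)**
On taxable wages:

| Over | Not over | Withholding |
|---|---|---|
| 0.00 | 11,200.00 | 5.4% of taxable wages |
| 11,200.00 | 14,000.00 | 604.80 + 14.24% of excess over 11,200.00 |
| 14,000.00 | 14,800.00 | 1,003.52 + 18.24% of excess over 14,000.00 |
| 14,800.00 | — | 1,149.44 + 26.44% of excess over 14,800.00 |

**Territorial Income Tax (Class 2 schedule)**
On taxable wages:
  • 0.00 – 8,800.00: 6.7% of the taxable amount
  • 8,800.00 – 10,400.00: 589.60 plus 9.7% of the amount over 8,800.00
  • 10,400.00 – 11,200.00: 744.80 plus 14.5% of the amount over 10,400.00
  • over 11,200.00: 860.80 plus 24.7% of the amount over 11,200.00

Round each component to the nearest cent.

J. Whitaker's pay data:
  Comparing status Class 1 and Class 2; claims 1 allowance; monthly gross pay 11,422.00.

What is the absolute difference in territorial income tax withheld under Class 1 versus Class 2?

Territorial Income Tax (Class 1): taxable = 11,422.00 − 1×160.00 = 11,262.00
  604.80 + 14.24% × (11,262.00 − 11,200.00) = 604.80 + 14.24% × 62.00 = 613.63
Territorial Income Tax (Class 2): taxable = 11,422.00 − 1×160.00 = 11,262.00
  860.80 + 24.7% × (11,262.00 − 11,200.00) = 860.80 + 24.7% × 62.00 = 876.11
Difference: |613.63 − 876.11| = 262.48 (higher under Class 2)

262.48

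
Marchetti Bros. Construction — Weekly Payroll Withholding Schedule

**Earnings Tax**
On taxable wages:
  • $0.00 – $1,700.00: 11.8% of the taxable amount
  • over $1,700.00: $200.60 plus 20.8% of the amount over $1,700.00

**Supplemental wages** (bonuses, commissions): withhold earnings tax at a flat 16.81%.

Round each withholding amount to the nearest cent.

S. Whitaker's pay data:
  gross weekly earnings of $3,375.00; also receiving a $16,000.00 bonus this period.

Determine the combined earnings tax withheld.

Earnings Tax: taxable = $3,375.00
  $200.60 + 20.8% × ($3,375.00 − $1,700.00) = $200.60 + 20.8% × $1,675.00 = $549.00
Supplemental (16.81% flat on bonus): 16.81% × $16,000.00 = $2,689.60
Total earnings tax: $549.00 + $2,689.60 = $3,238.60

$3,238.60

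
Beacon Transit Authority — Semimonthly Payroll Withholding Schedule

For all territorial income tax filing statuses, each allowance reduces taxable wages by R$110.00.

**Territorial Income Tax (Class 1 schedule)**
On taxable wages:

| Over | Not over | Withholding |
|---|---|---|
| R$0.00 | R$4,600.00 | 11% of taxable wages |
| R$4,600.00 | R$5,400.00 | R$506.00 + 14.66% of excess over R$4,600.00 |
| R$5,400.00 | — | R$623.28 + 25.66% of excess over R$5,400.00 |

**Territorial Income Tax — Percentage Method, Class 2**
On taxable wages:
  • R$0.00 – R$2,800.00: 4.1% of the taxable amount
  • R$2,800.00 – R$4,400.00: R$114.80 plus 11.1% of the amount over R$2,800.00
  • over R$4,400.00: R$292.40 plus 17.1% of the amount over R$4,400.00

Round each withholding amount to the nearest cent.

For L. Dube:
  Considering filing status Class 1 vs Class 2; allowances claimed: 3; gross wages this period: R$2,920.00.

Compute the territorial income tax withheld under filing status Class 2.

R$106.19

Territorial Income Tax (Class 2): taxable = R$2,920.00 − 3×R$110.00 = R$2,590.00
  4.1% × R$2,590.00 = R$106.19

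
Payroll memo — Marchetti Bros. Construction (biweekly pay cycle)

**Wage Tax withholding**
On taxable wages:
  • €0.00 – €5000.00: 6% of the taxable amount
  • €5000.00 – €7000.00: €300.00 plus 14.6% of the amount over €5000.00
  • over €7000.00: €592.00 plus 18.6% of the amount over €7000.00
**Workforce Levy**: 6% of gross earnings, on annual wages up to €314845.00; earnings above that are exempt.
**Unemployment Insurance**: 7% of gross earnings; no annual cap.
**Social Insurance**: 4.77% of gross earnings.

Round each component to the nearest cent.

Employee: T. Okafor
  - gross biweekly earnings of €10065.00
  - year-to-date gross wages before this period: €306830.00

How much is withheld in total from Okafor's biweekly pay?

Wage Tax: taxable = €10065.00
  €592.00 + 18.6% × (€10065.00 − €7000.00) = €592.00 + 18.6% × €3065.00 = €1162.09
Workforce Levy: cap €314845.00 − YTD €306830.00 = €8015.00 subject; 6% × €8015.00 = €480.90
Unemployment Insurance: 7% × €10065.00 = €704.55
Social Insurance: 4.77% × €10065.00 = €480.10
Total: €1162.09 + €480.90 + €704.55 + €480.10 = €2827.64

€2827.64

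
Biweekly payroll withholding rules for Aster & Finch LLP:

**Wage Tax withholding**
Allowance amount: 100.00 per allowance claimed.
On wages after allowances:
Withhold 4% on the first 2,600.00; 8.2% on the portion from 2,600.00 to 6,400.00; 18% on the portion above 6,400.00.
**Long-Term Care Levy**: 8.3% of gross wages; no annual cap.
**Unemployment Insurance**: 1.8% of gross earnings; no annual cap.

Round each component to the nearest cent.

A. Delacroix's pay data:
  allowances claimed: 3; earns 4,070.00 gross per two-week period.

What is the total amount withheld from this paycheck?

611.01

Wage Tax: taxable = 4,070.00 − 3×100.00 = 3,770.00
  104.00 + 8.2% × (3,770.00 − 2,600.00) = 104.00 + 8.2% × 1,170.00 = 199.94
Long-Term Care Levy: 8.3% × 4,070.00 = 337.81
Unemployment Insurance: 1.8% × 4,070.00 = 73.26
Total: 199.94 + 337.81 + 73.26 = 611.01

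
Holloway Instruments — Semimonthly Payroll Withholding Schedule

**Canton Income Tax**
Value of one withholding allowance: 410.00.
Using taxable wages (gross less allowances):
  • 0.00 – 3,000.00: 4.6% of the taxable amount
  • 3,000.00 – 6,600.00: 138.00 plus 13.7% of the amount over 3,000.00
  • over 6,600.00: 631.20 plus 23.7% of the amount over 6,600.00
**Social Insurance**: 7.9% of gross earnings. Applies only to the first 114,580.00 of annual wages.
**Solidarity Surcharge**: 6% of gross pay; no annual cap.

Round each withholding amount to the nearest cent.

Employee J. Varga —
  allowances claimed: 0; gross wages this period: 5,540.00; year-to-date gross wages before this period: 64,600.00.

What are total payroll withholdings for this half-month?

1,256.04

Canton Income Tax: taxable = 5,540.00
  138.00 + 13.7% × (5,540.00 − 3,000.00) = 138.00 + 13.7% × 2,540.00 = 485.98
Social Insurance: 7.9% × 5,540.00 = 437.66
Solidarity Surcharge: 6% × 5,540.00 = 332.40
Total: 485.98 + 437.66 + 332.40 = 1,256.04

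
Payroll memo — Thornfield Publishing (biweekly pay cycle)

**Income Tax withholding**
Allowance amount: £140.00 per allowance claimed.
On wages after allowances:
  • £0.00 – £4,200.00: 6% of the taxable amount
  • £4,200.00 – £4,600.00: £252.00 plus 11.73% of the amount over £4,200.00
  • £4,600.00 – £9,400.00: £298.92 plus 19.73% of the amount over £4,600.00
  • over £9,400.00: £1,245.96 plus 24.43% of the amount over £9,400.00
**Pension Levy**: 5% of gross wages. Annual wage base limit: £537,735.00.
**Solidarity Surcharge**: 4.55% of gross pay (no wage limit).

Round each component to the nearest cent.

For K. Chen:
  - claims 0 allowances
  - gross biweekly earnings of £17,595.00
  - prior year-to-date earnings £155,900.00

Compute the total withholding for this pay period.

£4,928.32

Income Tax: taxable = £17,595.00
  £1,245.96 + 24.43% × (£17,595.00 − £9,400.00) = £1,245.96 + 24.43% × £8,195.00 = £3,248.00
Pension Levy: 5% × £17,595.00 = £879.75
Solidarity Surcharge: 4.55% × £17,595.00 = £800.57
Total: £3,248.00 + £879.75 + £800.57 = £4,928.32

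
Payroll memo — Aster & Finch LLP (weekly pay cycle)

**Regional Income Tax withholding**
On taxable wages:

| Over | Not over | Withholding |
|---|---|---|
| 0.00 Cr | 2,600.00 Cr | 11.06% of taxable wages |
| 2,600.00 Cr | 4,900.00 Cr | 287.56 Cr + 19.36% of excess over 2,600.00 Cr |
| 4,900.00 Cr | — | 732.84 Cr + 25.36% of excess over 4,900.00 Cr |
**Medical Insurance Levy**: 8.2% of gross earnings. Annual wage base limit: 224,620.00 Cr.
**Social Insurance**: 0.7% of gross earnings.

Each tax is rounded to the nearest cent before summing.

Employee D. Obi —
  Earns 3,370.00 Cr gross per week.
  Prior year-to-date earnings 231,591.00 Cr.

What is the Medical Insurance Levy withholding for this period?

0.00 Cr

Medical Insurance Levy: YTD 231,591.00 Cr ≥ cap 224,620.00 Cr → 0.00 Cr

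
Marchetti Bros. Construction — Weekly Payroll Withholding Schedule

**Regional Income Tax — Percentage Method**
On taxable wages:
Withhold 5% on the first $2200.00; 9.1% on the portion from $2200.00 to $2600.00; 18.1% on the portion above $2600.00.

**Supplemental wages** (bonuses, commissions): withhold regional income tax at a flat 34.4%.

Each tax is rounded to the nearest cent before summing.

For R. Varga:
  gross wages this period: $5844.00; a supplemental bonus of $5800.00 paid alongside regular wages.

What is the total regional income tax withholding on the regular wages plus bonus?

Regional Income Tax: taxable = $5844.00
  $146.40 + 18.1% × ($5844.00 − $2600.00) = $146.40 + 18.1% × $3244.00 = $733.56
Supplemental (34.4% flat on bonus): 34.4% × $5800.00 = $1995.20
Total regional income tax: $733.56 + $1995.20 = $2728.76

$2728.76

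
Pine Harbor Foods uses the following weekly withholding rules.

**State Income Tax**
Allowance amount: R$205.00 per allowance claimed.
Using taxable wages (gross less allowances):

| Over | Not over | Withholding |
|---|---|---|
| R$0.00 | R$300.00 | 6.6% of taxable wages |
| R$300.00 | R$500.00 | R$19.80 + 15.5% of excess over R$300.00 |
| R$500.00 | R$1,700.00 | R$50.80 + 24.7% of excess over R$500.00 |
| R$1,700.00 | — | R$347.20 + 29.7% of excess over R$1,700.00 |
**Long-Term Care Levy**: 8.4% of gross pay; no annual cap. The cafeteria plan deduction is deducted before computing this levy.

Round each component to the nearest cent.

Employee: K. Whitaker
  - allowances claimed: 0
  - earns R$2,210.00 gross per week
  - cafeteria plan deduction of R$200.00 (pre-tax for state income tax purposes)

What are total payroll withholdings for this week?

R$608.11

State Income Tax: taxable = R$2,210.00 − R$200.00 = R$2,010.00
  R$347.20 + 29.7% × (R$2,010.00 − R$1,700.00) = R$347.20 + 29.7% × R$310.00 = R$439.27
Long-Term Care Levy: 8.4% × R$2,010.00 = R$168.84
Total: R$439.27 + R$168.84 = R$608.11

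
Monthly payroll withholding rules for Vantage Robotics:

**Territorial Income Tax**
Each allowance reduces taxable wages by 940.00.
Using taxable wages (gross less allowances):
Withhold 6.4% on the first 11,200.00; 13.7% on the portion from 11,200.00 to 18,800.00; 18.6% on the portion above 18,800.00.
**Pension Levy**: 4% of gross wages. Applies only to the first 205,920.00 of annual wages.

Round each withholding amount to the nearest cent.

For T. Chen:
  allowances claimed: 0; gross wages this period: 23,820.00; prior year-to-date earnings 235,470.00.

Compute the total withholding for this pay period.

Territorial Income Tax: taxable = 23,820.00
  1,758.00 + 18.6% × (23,820.00 − 18,800.00) = 1,758.00 + 18.6% × 5,020.00 = 2,691.72
Pension Levy: YTD 235,470.00 ≥ cap 205,920.00 → 0.00
Total: 2,691.72 + 0.00 = 2,691.72

2,691.72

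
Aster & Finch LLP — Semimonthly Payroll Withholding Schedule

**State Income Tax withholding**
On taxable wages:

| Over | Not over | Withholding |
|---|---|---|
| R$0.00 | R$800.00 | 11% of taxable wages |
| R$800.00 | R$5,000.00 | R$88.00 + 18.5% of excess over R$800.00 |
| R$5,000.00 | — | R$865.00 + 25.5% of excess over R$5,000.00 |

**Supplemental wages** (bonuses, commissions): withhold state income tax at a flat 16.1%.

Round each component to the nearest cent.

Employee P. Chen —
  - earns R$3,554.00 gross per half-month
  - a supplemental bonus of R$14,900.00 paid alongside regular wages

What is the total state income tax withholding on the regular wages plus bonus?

R$2,996.39

State Income Tax: taxable = R$3,554.00
  R$88.00 + 18.5% × (R$3,554.00 − R$800.00) = R$88.00 + 18.5% × R$2,754.00 = R$597.49
Supplemental (16.1% flat on bonus): 16.1% × R$14,900.00 = R$2,398.90
Total state income tax: R$597.49 + R$2,398.90 = R$2,996.39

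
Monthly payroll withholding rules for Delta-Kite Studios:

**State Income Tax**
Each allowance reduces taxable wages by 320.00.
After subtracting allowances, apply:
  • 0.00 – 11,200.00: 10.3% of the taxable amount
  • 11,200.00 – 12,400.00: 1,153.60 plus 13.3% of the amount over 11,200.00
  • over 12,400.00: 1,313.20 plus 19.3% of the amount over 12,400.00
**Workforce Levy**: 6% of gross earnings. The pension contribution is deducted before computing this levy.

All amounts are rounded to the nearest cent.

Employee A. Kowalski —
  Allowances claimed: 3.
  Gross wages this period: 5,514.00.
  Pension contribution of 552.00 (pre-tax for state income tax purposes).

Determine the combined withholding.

709.93

State Income Tax: taxable = 5,514.00 − 552.00 − 3×320.00 = 4,002.00
  10.3% × 4,002.00 = 412.21
Workforce Levy: 6% × 4,962.00 = 297.72
Total: 412.21 + 297.72 = 709.93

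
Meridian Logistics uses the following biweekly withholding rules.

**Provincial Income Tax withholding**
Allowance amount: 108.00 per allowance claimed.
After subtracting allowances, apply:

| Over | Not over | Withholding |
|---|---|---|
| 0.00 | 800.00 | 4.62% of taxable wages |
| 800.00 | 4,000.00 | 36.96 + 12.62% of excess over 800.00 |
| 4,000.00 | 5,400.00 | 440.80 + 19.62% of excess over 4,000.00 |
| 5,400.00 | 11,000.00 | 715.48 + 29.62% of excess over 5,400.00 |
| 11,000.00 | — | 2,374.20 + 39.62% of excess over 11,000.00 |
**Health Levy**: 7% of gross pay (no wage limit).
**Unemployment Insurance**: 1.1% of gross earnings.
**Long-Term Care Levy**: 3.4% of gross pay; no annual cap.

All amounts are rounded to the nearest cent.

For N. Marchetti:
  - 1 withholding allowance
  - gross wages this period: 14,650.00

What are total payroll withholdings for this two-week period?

Provincial Income Tax: taxable = 14,650.00 − 1×108.00 = 14,542.00
  2,374.20 + 39.62% × (14,542.00 − 11,000.00) = 2,374.20 + 39.62% × 3,542.00 = 3,777.54
Health Levy: 7% × 14,650.00 = 1,025.50
Unemployment Insurance: 1.1% × 14,650.00 = 161.15
Long-Term Care Levy: 3.4% × 14,650.00 = 498.10
Total: 3,777.54 + 1,025.50 + 161.15 + 498.10 = 5,462.29

5,462.29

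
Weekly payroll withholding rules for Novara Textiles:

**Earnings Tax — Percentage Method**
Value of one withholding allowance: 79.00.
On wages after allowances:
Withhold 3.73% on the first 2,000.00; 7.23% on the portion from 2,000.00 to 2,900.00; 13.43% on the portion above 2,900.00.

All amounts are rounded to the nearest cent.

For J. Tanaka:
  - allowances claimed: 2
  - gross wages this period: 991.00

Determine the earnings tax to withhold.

Earnings Tax: taxable = 991.00 − 2×79.00 = 833.00
  3.73% × 833.00 = 31.07

31.07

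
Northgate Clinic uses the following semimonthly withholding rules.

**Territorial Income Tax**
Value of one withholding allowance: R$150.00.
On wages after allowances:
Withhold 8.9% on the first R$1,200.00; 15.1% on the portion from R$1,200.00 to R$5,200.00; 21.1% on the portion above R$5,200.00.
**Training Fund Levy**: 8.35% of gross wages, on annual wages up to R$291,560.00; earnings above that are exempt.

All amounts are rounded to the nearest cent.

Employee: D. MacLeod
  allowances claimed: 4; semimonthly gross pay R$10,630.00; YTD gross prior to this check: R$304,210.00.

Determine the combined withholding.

R$1,729.93

Territorial Income Tax: taxable = R$10,630.00 − 4×R$150.00 = R$10,030.00
  R$710.80 + 21.1% × (R$10,030.00 − R$5,200.00) = R$710.80 + 21.1% × R$4,830.00 = R$1,729.93
Training Fund Levy: YTD R$304,210.00 ≥ cap R$291,560.00 → R$0.00
Total: R$1,729.93 + R$0.00 = R$1,729.93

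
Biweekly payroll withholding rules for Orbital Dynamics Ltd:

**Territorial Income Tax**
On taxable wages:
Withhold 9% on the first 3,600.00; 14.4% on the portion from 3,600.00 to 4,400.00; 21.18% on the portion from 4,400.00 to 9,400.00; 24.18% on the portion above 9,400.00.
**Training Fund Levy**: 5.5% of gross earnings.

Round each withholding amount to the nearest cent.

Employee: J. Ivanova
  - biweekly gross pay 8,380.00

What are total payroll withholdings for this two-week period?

Territorial Income Tax: taxable = 8,380.00
  439.20 + 21.18% × (8,380.00 − 4,400.00) = 439.20 + 21.18% × 3,980.00 = 1,282.16
Training Fund Levy: 5.5% × 8,380.00 = 460.90
Total: 1,282.16 + 460.90 = 1,743.06

1,743.06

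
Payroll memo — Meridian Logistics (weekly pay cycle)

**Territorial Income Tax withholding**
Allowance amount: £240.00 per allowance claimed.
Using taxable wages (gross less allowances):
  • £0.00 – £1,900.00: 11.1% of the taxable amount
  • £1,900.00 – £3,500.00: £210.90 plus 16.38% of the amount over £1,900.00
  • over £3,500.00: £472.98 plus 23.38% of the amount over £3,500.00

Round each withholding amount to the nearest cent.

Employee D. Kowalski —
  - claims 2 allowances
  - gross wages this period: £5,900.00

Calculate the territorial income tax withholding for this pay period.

£921.88

Territorial Income Tax: taxable = £5,900.00 − 2×£240.00 = £5,420.00
  £472.98 + 23.38% × (£5,420.00 − £3,500.00) = £472.98 + 23.38% × £1,920.00 = £921.88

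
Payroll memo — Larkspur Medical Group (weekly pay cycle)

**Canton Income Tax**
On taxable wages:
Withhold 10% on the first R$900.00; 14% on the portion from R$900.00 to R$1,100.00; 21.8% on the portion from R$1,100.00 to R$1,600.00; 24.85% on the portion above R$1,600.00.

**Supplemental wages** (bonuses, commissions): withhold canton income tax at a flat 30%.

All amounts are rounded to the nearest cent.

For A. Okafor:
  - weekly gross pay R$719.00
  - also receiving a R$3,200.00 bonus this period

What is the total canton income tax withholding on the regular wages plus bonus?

R$1,031.90

Canton Income Tax: taxable = R$719.00
  10% × R$719.00 = R$71.90
Supplemental (30% flat on bonus): 30% × R$3,200.00 = R$960.00
Total canton income tax: R$71.90 + R$960.00 = R$1,031.90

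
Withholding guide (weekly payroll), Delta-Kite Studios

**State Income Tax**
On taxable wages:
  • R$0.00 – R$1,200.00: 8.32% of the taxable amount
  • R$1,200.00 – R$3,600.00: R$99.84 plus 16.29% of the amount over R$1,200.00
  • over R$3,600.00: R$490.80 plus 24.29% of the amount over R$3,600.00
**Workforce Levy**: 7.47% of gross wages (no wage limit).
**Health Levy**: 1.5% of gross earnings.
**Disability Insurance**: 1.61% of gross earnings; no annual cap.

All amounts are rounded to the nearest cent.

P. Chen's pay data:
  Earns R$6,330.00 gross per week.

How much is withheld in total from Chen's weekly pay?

R$1,823.63

State Income Tax: taxable = R$6,330.00
  R$490.80 + 24.29% × (R$6,330.00 − R$3,600.00) = R$490.80 + 24.29% × R$2,730.00 = R$1,153.92
Workforce Levy: 7.47% × R$6,330.00 = R$472.85
Health Levy: 1.5% × R$6,330.00 = R$94.95
Disability Insurance: 1.61% × R$6,330.00 = R$101.91
Total: R$1,153.92 + R$472.85 + R$94.95 + R$101.91 = R$1,823.63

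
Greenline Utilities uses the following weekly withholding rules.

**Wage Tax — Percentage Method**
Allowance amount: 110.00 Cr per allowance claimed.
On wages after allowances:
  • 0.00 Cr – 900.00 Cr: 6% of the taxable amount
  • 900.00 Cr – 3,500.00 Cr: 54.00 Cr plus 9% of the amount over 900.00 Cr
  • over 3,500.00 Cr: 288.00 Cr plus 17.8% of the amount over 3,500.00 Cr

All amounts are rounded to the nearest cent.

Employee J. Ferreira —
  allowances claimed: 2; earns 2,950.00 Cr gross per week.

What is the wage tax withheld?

218.70 Cr

Wage Tax: taxable = 2,950.00 Cr − 2×110.00 Cr = 2,730.00 Cr
  54.00 Cr + 9% × (2,730.00 Cr − 900.00 Cr) = 54.00 Cr + 9% × 1,830.00 Cr = 218.70 Cr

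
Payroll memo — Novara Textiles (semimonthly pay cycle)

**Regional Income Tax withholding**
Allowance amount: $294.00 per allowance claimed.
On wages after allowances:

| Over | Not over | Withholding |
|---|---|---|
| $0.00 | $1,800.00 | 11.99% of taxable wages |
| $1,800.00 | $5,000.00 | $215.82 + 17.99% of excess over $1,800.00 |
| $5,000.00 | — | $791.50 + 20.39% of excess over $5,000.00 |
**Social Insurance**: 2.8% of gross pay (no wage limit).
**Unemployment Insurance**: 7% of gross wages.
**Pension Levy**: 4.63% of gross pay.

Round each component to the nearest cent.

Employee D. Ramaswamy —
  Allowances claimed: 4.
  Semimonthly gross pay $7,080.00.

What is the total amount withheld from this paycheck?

Regional Income Tax: taxable = $7,080.00 − 4×$294.00 = $5,904.00
  $791.50 + 20.39% × ($5,904.00 − $5,000.00) = $791.50 + 20.39% × $904.00 = $975.83
Social Insurance: 2.8% × $7,080.00 = $198.24
Unemployment Insurance: 7% × $7,080.00 = $495.60
Pension Levy: 4.63% × $7,080.00 = $327.80
Total: $975.83 + $198.24 + $495.60 + $327.80 = $1,997.47

$1,997.47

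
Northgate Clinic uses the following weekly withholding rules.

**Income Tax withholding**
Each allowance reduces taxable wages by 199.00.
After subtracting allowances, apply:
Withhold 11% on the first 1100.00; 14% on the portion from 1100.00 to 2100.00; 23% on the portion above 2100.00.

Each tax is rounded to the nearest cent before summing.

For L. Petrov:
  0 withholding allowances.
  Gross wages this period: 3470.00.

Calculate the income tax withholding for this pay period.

576.10

Income Tax: taxable = 3470.00
  261.00 + 23% × (3470.00 − 2100.00) = 261.00 + 23% × 1370.00 = 576.10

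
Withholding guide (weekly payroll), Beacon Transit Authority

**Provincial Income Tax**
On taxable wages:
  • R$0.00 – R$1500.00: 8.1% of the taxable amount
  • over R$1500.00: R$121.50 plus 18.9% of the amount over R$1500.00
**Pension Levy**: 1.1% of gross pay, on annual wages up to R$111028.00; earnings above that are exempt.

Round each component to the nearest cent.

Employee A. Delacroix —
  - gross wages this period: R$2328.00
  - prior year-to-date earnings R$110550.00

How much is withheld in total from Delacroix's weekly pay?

Provincial Income Tax: taxable = R$2328.00
  R$121.50 + 18.9% × (R$2328.00 − R$1500.00) = R$121.50 + 18.9% × R$828.00 = R$277.99
Pension Levy: cap R$111028.00 − YTD R$110550.00 = R$478.00 subject; 1.1% × R$478.00 = R$5.26
Total: R$277.99 + R$5.26 = R$283.25

R$283.25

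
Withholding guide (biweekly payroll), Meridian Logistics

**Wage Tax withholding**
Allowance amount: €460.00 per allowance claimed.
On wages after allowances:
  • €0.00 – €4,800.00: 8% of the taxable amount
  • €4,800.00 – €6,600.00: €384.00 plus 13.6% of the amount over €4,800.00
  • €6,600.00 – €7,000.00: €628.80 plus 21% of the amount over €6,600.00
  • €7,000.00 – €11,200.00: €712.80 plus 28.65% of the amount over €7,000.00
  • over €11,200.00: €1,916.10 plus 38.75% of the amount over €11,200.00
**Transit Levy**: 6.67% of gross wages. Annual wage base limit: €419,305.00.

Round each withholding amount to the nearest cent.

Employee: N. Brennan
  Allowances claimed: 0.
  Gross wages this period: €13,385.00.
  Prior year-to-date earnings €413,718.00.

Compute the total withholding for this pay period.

Wage Tax: taxable = €13,385.00
  €1,916.10 + 38.75% × (€13,385.00 − €11,200.00) = €1,916.10 + 38.75% × €2,185.00 = €2,762.79
Transit Levy: cap €419,305.00 − YTD €413,718.00 = €5,587.00 subject; 6.67% × €5,587.00 = €372.65
Total: €2,762.79 + €372.65 = €3,135.44

€3,135.44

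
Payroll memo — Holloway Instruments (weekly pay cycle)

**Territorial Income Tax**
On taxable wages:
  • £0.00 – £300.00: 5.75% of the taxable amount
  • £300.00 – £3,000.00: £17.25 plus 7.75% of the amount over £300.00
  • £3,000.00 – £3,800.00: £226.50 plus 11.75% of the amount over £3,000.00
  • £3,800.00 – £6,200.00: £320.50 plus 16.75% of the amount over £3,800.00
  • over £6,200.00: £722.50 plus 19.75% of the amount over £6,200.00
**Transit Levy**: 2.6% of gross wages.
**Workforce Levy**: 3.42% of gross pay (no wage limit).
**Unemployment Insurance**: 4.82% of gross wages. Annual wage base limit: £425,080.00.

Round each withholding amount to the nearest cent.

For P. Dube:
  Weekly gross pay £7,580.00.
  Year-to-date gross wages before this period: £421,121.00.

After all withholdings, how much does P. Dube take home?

Territorial Income Tax: taxable = £7,580.00
  £722.50 + 19.75% × (£7,580.00 − £6,200.00) = £722.50 + 19.75% × £1,380.00 = £995.05
Transit Levy: 2.6% × £7,580.00 = £197.08
Workforce Levy: 3.42% × £7,580.00 = £259.24
Unemployment Insurance: cap £425,080.00 − YTD £421,121.00 = £3,959.00 subject; 4.82% × £3,959.00 = £190.82
Total withheld: £995.05 + £197.08 + £259.24 + £190.82 = £1,642.19
Net pay: £7,580.00 − £1,642.19 = £5,937.81

£5,937.81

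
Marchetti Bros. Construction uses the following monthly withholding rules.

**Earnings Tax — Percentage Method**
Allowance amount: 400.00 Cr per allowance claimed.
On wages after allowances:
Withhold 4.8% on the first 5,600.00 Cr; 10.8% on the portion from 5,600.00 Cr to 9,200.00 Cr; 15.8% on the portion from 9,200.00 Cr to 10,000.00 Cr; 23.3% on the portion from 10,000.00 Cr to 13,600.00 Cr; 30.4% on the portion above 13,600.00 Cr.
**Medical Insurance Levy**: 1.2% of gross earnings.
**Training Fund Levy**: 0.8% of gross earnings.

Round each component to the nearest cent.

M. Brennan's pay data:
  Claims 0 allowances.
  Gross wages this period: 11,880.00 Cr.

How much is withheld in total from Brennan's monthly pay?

1,459.64 Cr

Earnings Tax: taxable = 11,880.00 Cr
  784.00 Cr + 23.3% × (11,880.00 Cr − 10,000.00 Cr) = 784.00 Cr + 23.3% × 1,880.00 Cr = 1,222.04 Cr
Medical Insurance Levy: 1.2% × 11,880.00 Cr = 142.56 Cr
Training Fund Levy: 0.8% × 11,880.00 Cr = 95.04 Cr
Total: 1,222.04 Cr + 142.56 Cr + 95.04 Cr = 1,459.64 Cr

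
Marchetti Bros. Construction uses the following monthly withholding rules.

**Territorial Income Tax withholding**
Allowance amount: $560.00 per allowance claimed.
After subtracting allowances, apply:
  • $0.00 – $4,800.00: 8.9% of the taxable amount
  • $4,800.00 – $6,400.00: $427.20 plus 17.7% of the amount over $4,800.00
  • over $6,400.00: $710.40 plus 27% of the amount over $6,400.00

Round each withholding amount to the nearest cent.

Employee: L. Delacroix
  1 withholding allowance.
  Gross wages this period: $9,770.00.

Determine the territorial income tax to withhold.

Territorial Income Tax: taxable = $9,770.00 − 1×$560.00 = $9,210.00
  $710.40 + 27% × ($9,210.00 − $6,400.00) = $710.40 + 27% × $2,810.00 = $1,469.10

$1,469.10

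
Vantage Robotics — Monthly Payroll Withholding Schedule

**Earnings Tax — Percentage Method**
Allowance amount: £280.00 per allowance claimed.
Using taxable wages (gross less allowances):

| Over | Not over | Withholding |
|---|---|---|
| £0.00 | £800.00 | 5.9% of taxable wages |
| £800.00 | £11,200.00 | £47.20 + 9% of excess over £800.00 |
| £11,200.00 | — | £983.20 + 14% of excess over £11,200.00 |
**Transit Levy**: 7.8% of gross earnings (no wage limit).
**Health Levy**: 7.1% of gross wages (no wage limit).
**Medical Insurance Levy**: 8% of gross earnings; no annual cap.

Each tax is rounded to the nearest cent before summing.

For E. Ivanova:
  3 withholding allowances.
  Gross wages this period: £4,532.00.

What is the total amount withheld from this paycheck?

£1,345.31

Earnings Tax: taxable = £4,532.00 − 3×£280.00 = £3,692.00
  £47.20 + 9% × (£3,692.00 − £800.00) = £47.20 + 9% × £2,892.00 = £307.48
Transit Levy: 7.8% × £4,532.00 = £353.50
Health Levy: 7.1% × £4,532.00 = £321.77
Medical Insurance Levy: 8% × £4,532.00 = £362.56
Total: £307.48 + £353.50 + £321.77 + £362.56 = £1,345.31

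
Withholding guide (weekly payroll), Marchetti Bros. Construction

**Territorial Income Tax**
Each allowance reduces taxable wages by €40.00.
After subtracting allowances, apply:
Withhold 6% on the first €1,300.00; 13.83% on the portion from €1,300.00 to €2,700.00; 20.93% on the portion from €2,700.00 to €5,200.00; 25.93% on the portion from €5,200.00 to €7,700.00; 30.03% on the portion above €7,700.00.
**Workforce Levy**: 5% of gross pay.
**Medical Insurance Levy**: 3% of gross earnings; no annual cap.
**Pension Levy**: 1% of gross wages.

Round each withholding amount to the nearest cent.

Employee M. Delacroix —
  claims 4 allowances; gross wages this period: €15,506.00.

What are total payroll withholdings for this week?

€5,134.75

Territorial Income Tax: taxable = €15,506.00 − 4×€40.00 = €15,346.00
  €1,443.12 + 30.03% × (€15,346.00 − €7,700.00) = €1,443.12 + 30.03% × €7,646.00 = €3,739.21
Workforce Levy: 5% × €15,506.00 = €775.30
Medical Insurance Levy: 3% × €15,506.00 = €465.18
Pension Levy: 1% × €15,506.00 = €155.06
Total: €3,739.21 + €775.30 + €465.18 + €155.06 = €5,134.75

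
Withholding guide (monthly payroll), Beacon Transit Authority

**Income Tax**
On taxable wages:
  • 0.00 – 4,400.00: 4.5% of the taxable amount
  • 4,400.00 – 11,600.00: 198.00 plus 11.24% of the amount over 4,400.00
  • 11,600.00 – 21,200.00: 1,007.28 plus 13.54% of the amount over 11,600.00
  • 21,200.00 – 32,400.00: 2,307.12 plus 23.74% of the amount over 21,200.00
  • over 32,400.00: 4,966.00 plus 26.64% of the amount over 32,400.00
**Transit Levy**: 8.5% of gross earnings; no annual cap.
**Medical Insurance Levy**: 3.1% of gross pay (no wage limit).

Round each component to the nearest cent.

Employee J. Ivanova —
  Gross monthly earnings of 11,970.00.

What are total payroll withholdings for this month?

Income Tax: taxable = 11,970.00
  1,007.28 + 13.54% × (11,970.00 − 11,600.00) = 1,007.28 + 13.54% × 370.00 = 1,057.38
Transit Levy: 8.5% × 11,970.00 = 1,017.45
Medical Insurance Levy: 3.1% × 11,970.00 = 371.07
Total: 1,057.38 + 1,017.45 + 371.07 = 2,445.90

2,445.90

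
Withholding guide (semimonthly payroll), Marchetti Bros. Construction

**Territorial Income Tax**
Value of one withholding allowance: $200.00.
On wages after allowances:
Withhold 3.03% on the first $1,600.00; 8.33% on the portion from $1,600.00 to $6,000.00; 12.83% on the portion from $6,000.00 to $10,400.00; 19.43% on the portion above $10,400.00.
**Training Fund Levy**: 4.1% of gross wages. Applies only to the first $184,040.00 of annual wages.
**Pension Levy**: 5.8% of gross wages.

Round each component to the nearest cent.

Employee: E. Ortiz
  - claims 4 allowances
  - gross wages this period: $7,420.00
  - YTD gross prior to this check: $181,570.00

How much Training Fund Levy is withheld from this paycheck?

Training Fund Levy: cap $184,040.00 − YTD $181,570.00 = $2,470.00 subject; 4.1% × $2,470.00 = $101.27

$101.27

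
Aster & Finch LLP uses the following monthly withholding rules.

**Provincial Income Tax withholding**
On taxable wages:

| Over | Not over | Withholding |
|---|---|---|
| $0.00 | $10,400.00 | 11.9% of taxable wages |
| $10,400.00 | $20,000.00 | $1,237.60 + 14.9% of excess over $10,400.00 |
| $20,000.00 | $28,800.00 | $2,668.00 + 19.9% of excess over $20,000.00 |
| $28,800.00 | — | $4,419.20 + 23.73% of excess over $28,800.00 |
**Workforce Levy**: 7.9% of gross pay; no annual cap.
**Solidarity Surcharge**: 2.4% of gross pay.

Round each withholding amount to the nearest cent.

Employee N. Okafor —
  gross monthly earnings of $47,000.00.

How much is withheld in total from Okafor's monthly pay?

Provincial Income Tax: taxable = $47,000.00
  $4,419.20 + 23.73% × ($47,000.00 − $28,800.00) = $4,419.20 + 23.73% × $18,200.00 = $8,738.06
Workforce Levy: 7.9% × $47,000.00 = $3,713.00
Solidarity Surcharge: 2.4% × $47,000.00 = $1,128.00
Total: $8,738.06 + $3,713.00 + $1,128.00 = $13,579.06

$13,579.06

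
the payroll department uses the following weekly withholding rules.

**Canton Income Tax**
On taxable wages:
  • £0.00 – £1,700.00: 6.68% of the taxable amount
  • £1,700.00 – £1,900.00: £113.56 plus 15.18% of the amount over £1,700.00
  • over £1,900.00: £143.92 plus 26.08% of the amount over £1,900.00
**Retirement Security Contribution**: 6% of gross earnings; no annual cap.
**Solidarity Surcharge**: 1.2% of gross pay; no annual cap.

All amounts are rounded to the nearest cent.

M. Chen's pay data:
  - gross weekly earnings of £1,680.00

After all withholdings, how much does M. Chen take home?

Canton Income Tax: taxable = £1,680.00
  6.68% × £1,680.00 = £112.22
Retirement Security Contribution: 6% × £1,680.00 = £100.80
Solidarity Surcharge: 1.2% × £1,680.00 = £20.16
Total withheld: £112.22 + £100.80 + £20.16 = £233.18
Net pay: £1,680.00 − £233.18 = £1,446.82

£1,446.82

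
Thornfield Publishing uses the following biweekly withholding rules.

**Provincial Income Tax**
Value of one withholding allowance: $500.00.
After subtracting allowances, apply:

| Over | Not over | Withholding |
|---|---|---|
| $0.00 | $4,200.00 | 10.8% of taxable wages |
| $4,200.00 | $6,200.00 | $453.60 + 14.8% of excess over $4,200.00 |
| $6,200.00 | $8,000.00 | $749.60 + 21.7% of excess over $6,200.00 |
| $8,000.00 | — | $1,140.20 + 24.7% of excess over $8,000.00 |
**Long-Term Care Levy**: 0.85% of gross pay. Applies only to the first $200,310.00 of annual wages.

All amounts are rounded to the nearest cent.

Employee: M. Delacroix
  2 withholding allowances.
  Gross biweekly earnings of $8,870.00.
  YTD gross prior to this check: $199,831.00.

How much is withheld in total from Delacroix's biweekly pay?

Provincial Income Tax: taxable = $8,870.00 − 2×$500.00 = $7,870.00
  $749.60 + 21.7% × ($7,870.00 − $6,200.00) = $749.60 + 21.7% × $1,670.00 = $1,111.99
Long-Term Care Levy: cap $200,310.00 − YTD $199,831.00 = $479.00 subject; 0.85% × $479.00 = $4.07
Total: $1,111.99 + $4.07 = $1,116.06

$1,116.06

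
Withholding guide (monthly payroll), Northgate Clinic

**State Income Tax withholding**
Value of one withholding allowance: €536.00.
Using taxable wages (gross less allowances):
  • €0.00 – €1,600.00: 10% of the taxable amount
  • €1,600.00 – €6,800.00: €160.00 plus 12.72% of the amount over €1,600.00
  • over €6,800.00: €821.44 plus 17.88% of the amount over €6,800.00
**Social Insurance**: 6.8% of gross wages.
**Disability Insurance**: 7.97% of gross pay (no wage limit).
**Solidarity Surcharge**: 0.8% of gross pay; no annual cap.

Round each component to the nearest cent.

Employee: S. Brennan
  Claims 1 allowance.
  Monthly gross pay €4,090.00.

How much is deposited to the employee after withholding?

State Income Tax: taxable = €4,090.00 − 1×€536.00 = €3,554.00
  €160.00 + 12.72% × (€3,554.00 − €1,600.00) = €160.00 + 12.72% × €1,954.00 = €408.55
Social Insurance: 6.8% × €4,090.00 = €278.12
Disability Insurance: 7.97% × €4,090.00 = €325.97
Solidarity Surcharge: 0.8% × €4,090.00 = €32.72
Total withheld: €408.55 + €278.12 + €325.97 + €32.72 = €1,045.36
Net pay: €4,090.00 − €1,045.36 = €3,044.64

€3,044.64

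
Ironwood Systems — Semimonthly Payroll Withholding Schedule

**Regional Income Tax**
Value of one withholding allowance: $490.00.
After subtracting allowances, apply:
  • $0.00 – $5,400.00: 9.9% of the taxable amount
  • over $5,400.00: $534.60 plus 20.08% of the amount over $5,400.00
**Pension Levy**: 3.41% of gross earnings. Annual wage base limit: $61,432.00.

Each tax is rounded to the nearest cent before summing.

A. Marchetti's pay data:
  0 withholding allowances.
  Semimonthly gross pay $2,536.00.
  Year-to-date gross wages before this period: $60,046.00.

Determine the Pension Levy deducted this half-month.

Pension Levy: cap $61,432.00 − YTD $60,046.00 = $1,386.00 subject; 3.41% × $1,386.00 = $47.26

$47.26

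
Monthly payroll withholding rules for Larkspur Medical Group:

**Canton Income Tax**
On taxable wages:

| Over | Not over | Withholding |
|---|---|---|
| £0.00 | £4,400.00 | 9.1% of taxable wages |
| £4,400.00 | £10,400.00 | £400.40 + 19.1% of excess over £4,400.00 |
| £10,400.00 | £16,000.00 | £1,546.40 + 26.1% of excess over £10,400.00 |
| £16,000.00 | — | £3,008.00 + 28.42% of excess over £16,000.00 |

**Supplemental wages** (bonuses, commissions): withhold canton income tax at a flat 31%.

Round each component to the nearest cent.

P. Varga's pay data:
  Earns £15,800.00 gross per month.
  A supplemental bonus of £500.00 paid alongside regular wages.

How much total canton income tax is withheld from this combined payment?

£3,110.80

Canton Income Tax: taxable = £15,800.00
  £1,546.40 + 26.1% × (£15,800.00 − £10,400.00) = £1,546.40 + 26.1% × £5,400.00 = £2,955.80
Supplemental (31% flat on bonus): 31% × £500.00 = £155.00
Total canton income tax: £2,955.80 + £155.00 = £3,110.80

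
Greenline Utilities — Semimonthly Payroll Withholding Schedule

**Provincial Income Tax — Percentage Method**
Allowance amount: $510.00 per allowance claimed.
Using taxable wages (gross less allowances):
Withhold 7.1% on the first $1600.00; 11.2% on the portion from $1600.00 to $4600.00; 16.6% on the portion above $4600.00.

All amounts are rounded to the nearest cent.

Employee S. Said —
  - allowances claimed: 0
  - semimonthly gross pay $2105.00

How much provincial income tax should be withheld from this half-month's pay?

$170.16

Provincial Income Tax: taxable = $2105.00
  $113.60 + 11.2% × ($2105.00 − $1600.00) = $113.60 + 11.2% × $505.00 = $170.16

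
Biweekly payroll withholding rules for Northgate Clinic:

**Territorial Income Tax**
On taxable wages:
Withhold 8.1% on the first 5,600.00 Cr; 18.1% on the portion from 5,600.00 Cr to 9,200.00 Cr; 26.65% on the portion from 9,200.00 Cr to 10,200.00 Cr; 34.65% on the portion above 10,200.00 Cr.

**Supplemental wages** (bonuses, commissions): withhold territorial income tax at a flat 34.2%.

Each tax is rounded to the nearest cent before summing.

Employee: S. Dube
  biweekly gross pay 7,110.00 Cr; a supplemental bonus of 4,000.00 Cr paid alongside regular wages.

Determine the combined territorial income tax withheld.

Territorial Income Tax: taxable = 7,110.00 Cr
  453.60 Cr + 18.1% × (7,110.00 Cr − 5,600.00 Cr) = 453.60 Cr + 18.1% × 1,510.00 Cr = 726.91 Cr
Supplemental (34.2% flat on bonus): 34.2% × 4,000.00 Cr = 1,368.00 Cr
Total territorial income tax: 726.91 Cr + 1,368.00 Cr = 2,094.91 Cr

2,094.91 Cr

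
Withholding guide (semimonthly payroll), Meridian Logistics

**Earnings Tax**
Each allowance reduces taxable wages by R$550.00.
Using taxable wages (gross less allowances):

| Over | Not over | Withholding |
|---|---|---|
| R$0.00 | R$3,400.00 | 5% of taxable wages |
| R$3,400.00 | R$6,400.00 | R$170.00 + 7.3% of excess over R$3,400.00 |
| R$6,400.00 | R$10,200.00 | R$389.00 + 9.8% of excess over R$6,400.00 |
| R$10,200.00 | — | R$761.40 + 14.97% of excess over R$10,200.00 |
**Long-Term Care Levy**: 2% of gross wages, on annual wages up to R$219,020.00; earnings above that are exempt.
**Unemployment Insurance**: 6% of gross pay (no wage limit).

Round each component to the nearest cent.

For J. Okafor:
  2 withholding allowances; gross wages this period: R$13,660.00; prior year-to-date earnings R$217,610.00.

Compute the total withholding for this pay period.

R$1,962.49

Earnings Tax: taxable = R$13,660.00 − 2×R$550.00 = R$12,560.00
  R$761.40 + 14.97% × (R$12,560.00 − R$10,200.00) = R$761.40 + 14.97% × R$2,360.00 = R$1,114.69
Long-Term Care Levy: cap R$219,020.00 − YTD R$217,610.00 = R$1,410.00 subject; 2% × R$1,410.00 = R$28.20
Unemployment Insurance: 6% × R$13,660.00 = R$819.60
Total: R$1,114.69 + R$28.20 + R$819.60 = R$1,962.49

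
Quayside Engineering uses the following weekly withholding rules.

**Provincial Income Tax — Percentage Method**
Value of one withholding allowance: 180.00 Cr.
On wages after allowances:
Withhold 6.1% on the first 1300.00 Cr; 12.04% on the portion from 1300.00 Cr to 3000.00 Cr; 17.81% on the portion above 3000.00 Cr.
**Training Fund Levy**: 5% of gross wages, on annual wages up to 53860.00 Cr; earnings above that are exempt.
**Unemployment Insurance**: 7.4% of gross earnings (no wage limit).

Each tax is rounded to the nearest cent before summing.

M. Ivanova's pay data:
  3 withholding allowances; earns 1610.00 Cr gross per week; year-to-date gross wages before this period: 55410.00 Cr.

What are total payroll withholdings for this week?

184.41 Cr

Provincial Income Tax: taxable = 1610.00 Cr − 3×180.00 Cr = 1070.00 Cr
  6.1% × 1070.00 Cr = 65.27 Cr
Training Fund Levy: YTD 55410.00 Cr ≥ cap 53860.00 Cr → 0.00 Cr
Unemployment Insurance: 7.4% × 1610.00 Cr = 119.14 Cr
Total: 65.27 Cr + 0.00 Cr + 119.14 Cr = 184.41 Cr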